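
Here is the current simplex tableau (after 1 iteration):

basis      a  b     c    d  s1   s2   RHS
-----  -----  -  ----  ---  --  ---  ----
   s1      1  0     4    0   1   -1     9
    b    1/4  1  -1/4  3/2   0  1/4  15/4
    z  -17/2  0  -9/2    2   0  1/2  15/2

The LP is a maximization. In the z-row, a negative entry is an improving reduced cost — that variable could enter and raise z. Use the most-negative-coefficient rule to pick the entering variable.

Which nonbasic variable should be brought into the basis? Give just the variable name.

Objective-row coefficients: a: -17/2, b: 0, c: -9/2, d: 2, s1: 0, s2: 1/2.
The most negative is -17/2 in column a, so a enters.

a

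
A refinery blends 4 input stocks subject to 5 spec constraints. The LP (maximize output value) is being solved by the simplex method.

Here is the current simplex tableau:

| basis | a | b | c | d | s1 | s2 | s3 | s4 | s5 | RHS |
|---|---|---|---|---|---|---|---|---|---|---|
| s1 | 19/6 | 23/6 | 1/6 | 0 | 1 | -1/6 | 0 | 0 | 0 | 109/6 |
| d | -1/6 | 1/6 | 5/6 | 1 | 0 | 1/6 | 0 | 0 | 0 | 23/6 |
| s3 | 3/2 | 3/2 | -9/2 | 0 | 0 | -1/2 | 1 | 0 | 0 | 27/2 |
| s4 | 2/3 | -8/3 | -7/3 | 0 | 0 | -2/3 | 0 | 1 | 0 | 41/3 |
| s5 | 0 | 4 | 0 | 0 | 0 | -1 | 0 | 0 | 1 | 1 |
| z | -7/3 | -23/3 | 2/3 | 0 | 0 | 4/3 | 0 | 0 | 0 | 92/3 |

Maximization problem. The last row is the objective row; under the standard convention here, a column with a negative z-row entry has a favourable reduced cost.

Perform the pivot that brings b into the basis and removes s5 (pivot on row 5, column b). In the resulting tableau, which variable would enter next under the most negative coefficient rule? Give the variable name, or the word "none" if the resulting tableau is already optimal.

a

Pivot element 4. New z-row = old z-row − (-23/3)·(row 5/4).
Updated z-row coefficients: a: -7/3, b: 0, c: 2/3, d: 0, s1: 0, s2: -7/12, s3: 0, s4: 0, s5: 23/12.
The most negative is -7/3 in column a, so a would enter next.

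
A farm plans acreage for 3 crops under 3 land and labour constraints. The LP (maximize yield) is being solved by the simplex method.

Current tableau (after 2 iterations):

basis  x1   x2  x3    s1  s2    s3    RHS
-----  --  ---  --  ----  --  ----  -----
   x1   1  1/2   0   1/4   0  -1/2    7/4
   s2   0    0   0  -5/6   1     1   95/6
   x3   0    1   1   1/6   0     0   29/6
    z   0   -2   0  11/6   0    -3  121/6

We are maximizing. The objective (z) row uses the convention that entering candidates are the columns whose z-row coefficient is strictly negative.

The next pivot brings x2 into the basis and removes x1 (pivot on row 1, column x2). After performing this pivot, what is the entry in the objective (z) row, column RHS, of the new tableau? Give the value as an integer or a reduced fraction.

Pivot element is row 1, column x2: 1/2.
Normalize row 1: new (row 1, RHS) = (7/4)/(1/2) = 7/2.
z-row ← z-row − (-2)·(new row 1): 121/6 − (-2)·(7/2) = 163/6.

163/6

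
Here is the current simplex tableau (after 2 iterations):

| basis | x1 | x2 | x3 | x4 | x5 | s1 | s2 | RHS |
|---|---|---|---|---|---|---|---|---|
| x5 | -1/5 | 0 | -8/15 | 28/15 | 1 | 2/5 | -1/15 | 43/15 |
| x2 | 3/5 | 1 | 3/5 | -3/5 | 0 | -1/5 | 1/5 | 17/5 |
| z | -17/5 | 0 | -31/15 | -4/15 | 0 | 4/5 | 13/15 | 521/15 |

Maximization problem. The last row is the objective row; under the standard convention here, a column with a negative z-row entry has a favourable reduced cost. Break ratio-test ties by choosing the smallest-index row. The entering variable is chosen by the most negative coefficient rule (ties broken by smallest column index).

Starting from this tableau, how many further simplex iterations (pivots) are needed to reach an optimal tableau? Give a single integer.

2

pivot: x1 in, x2 out → z = 54
pivot: x4 in, x5 out → z = 314/5
No improving column remains; optimal.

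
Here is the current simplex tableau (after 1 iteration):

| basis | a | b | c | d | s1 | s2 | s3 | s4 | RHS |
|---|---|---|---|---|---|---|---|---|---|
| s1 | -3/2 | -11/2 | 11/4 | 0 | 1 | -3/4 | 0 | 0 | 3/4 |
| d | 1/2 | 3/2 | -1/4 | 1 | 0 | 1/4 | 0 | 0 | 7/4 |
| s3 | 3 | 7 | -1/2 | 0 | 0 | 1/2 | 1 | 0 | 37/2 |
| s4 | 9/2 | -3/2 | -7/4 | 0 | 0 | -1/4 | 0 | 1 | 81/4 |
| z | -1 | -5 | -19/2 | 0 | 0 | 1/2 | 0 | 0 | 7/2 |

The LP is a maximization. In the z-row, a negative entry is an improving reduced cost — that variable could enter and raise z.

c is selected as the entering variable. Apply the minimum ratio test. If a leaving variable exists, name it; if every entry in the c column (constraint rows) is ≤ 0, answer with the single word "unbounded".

s1

Ratios: row 1 (s1): (3/4)/(11/4) = 3/11; row 2 (d): entry -1/4 ≤ 0, skip; row 3 (s3): entry -1/2 ≤ 0, skip; row 4 (s4): entry -7/4 ≤ 0, skip.
Minimum ratio is in the s1 row, so s1 leaves.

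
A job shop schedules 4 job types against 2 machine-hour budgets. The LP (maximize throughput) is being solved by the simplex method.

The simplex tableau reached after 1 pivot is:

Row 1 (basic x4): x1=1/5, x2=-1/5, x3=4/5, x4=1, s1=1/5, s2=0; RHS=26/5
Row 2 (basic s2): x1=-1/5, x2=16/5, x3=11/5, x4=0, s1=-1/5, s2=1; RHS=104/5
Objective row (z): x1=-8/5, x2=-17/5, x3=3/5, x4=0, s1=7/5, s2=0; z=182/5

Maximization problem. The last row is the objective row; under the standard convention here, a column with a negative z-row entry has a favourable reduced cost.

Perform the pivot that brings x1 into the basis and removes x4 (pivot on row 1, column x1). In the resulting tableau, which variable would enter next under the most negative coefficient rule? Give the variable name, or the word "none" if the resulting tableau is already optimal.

Pivot element 1/5. New z-row = old z-row − (-8/5)·(row 1/(1/5)).
Updated z-row coefficients: x1: 0, x2: -5, x3: 7, x4: 8, s1: 3, s2: 0.
The most negative is -5 in column x2, so x2 would enter next.

x2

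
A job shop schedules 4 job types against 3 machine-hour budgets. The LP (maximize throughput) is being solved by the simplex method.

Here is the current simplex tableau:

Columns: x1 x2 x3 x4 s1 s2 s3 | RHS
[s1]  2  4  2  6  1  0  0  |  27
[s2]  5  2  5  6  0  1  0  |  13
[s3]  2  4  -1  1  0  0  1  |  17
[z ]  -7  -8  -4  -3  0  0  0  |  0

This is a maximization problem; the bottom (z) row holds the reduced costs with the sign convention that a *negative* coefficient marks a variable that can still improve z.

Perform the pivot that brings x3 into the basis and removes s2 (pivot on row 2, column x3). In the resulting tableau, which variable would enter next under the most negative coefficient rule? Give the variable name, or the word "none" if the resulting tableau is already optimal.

Pivot element 5. New z-row = old z-row − (-4)·(row 2/5).
Updated z-row coefficients: x1: -3, x2: -32/5, x3: 0, x4: 9/5, s1: 0, s2: 4/5, s3: 0.
The most negative is -32/5 in column x2, so x2 would enter next.

x2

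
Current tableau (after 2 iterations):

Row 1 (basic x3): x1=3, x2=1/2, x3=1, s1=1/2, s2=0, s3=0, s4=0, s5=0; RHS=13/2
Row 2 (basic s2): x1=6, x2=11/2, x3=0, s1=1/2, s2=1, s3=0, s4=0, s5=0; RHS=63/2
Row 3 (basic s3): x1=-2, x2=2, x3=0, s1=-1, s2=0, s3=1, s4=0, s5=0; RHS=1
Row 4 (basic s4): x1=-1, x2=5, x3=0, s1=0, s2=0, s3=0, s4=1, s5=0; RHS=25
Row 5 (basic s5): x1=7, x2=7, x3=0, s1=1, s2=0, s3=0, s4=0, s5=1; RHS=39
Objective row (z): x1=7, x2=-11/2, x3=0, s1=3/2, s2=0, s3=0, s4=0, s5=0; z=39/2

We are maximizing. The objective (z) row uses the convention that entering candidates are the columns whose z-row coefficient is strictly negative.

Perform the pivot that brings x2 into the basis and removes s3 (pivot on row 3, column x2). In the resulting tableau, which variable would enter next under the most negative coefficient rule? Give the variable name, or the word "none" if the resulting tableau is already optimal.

s1

Pivot element 2. New z-row = old z-row − (-11/2)·(row 3/2).
Updated z-row coefficients: x1: 3/2, x2: 0, x3: 0, s1: -5/4, s2: 0, s3: 11/4, s4: 0, s5: 0.
The most negative is -5/4 in column s1, so s1 would enter next.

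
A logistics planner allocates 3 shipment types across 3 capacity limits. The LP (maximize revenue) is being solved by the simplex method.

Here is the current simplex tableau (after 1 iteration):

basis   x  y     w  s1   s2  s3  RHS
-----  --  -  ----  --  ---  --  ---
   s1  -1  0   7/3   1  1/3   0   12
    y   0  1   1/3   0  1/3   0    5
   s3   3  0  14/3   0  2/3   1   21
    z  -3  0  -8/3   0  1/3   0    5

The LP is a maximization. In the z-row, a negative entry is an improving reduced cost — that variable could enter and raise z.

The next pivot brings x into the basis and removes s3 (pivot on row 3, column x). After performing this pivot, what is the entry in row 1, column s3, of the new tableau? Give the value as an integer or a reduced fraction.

Pivot element is row 3, column x: 3.
Normalize row 3: new (row 3, s3) = 1/3 = 1/3.
row 1 ← row 1 − (-1)·(new row 3): 0 − (-1)·(1/3) = 1/3.

1/3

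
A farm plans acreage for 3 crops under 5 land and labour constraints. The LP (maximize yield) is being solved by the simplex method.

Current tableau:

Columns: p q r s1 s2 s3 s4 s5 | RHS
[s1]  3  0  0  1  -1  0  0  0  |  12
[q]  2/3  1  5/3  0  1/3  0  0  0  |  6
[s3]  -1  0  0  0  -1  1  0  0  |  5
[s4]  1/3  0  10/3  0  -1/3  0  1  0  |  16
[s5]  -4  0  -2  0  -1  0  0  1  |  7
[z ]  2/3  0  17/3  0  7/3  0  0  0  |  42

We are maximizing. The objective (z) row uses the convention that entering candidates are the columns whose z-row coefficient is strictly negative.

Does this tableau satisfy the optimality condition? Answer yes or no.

No objective-row coefficient is strictly negative, so no entering variable exists; the tableau is optimal.

yes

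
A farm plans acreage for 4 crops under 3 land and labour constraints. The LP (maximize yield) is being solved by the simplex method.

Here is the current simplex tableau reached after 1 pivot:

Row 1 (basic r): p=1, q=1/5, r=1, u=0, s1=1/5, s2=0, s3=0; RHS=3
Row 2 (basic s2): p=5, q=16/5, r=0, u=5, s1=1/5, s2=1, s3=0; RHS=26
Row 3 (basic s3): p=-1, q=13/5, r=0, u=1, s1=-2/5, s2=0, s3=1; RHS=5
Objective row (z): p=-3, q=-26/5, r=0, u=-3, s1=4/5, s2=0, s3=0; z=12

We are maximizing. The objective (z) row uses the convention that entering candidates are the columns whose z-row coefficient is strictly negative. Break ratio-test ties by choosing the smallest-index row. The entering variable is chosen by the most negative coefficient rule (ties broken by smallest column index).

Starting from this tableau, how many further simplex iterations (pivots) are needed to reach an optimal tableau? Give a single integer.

pivot: q in, s3 out → z = 22
pivot: p in, r out → z = 239/7
pivot: u in, s2 out → z = 2104/59
No improving column remains; optimal.

3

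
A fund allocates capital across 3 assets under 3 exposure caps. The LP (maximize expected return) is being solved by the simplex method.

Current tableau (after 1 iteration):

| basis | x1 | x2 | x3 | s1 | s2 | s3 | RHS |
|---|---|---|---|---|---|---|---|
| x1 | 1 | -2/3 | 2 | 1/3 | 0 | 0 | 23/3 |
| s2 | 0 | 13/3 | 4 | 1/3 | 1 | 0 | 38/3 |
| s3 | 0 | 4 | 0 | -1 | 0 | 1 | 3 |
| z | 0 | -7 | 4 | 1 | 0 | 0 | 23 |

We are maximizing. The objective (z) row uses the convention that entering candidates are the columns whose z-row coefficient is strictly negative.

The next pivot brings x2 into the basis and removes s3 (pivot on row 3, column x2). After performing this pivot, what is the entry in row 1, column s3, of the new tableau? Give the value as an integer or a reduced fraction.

Pivot element is row 3, column x2: 4.
Normalize row 3: new (row 3, s3) = 1/4 = 1/4.
row 1 ← row 1 − (-2/3)·(new row 3): 0 − (-2/3)·(1/4) = 1/6.

1/6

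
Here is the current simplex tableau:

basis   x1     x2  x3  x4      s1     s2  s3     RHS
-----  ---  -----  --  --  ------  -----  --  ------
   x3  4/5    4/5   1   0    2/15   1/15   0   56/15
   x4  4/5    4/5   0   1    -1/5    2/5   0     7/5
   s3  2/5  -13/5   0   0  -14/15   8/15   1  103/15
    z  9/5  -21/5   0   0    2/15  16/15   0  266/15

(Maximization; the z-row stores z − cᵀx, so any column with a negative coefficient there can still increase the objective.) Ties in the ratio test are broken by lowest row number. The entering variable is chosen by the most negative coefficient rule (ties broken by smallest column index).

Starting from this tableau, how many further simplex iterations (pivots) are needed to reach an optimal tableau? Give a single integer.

2

pivot: x2 in, x4 out → z = 301/12
pivot: s1 in, x3 out → z = 63/2
No improving column remains; optimal.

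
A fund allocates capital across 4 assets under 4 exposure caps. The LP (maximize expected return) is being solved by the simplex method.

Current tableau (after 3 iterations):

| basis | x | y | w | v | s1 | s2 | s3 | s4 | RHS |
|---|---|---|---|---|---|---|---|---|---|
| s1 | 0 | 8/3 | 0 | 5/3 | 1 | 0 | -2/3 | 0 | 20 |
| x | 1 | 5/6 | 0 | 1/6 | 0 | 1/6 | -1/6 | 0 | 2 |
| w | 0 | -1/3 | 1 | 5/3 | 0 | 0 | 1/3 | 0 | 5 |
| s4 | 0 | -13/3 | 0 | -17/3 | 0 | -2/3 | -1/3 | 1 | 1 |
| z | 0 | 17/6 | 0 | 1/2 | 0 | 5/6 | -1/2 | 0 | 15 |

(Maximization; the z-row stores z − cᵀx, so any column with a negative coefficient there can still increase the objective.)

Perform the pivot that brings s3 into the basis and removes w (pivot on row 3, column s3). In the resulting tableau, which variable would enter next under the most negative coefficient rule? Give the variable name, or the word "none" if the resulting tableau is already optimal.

none

Pivot element 1/3. New z-row = old z-row − (-1/2)·(row 3/(1/3)).
Updated z-row coefficients: x: 0, y: 7/3, w: 3/2, v: 3, s1: 0, s2: 5/6, s3: 0, s4: 0.
No coefficient is strictly negative; the tableau after this pivot is optimal.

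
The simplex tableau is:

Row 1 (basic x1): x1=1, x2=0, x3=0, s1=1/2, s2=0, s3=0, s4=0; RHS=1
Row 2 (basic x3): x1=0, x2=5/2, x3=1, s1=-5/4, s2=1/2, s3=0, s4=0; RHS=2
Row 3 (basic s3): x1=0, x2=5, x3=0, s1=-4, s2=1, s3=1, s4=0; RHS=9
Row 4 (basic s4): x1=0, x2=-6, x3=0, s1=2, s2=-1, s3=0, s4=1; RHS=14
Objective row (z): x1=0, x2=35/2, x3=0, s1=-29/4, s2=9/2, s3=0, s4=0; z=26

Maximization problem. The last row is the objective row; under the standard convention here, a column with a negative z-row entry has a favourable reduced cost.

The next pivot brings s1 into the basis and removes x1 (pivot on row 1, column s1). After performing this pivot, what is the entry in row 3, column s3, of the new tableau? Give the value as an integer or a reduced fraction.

Pivot element is row 1, column s1: 1/2.
Normalize row 1: new (row 1, s3) = 0/(1/2) = 0.
row 3 ← row 3 − (-4)·(new row 1): 1 − (-4)·0 = 1.

1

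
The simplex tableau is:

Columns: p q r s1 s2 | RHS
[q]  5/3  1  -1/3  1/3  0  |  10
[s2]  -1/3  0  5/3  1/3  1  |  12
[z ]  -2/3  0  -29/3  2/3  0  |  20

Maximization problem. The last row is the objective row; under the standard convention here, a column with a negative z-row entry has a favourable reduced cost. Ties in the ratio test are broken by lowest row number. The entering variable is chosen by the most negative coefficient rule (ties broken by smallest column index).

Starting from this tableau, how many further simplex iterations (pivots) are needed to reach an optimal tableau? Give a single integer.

pivot: r in, s2 out → z = 448/5
pivot: p in, q out → z = 439/4
No improving column remains; optimal.

2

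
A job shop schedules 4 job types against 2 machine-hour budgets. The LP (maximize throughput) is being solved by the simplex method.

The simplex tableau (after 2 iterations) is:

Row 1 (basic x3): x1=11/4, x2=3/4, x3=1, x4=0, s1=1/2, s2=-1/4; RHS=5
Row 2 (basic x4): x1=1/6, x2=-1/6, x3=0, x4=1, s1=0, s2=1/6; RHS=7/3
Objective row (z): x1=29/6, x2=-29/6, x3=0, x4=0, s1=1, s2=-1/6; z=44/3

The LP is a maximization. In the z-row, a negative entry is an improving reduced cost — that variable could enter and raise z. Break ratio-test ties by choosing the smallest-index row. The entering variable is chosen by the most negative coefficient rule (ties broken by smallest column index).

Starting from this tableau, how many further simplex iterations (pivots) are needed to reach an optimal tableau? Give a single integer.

pivot: x2 in, x3 out → z = 422/9
pivot: s2 in, x4 out → z = 102
No improving column remains; optimal.

2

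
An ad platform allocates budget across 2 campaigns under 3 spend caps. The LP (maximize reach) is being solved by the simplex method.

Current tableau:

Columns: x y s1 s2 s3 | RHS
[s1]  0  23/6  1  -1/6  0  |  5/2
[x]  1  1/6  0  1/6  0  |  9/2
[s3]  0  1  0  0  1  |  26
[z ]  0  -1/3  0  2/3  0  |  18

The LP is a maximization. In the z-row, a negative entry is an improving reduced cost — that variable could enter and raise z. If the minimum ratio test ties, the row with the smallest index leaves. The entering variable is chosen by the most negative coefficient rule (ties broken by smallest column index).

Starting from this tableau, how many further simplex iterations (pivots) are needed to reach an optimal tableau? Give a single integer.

pivot: y in, s1 out → z = 419/23
No improving column remains; optimal.

1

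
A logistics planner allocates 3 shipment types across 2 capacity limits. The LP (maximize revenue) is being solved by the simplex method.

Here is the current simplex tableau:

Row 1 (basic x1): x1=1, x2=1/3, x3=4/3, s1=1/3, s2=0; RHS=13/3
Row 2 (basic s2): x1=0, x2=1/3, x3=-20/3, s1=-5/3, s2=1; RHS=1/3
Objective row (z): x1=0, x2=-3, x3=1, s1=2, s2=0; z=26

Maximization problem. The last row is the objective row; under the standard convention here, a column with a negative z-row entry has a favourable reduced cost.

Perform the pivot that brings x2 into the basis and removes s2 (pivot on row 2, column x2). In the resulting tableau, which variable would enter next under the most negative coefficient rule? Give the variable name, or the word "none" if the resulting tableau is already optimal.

x3

Pivot element 1/3. New z-row = old z-row − (-3)·(row 2/(1/3)).
Updated z-row coefficients: x1: 0, x2: 0, x3: -59, s1: -13, s2: 9.
The most negative is -59 in column x3, so x3 would enter next.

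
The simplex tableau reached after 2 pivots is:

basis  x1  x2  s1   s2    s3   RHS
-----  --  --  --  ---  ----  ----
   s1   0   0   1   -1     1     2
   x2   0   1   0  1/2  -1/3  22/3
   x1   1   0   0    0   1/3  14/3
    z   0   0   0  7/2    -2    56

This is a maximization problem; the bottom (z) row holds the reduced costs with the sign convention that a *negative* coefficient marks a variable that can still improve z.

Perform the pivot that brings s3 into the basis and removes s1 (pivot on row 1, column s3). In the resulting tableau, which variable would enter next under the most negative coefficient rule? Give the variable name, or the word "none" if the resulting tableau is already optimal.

Pivot element 1. New z-row = old z-row − (-2)·(row 1/1).
Updated z-row coefficients: x1: 0, x2: 0, s1: 2, s2: 3/2, s3: 0.
No coefficient is strictly negative; the tableau after this pivot is optimal.

none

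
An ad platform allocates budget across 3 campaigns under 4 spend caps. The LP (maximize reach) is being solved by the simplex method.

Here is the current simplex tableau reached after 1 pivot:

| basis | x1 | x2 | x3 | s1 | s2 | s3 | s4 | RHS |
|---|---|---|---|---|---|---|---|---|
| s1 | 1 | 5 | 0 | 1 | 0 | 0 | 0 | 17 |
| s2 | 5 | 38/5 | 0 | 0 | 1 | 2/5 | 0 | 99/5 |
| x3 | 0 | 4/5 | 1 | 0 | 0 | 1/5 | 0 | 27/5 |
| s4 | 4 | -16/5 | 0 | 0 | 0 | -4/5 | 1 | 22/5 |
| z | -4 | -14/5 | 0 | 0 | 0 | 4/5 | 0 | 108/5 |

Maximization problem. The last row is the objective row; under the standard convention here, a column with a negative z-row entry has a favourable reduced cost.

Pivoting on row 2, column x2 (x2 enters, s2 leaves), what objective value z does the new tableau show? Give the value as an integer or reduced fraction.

549/19

Minimum ratio for x2: (99/5)/(38/5) = 99/38.
z changes by −(z-row coeff of x2)·ratio = −(-14/5)·(99/38) = 693/95.
New z = 108/5 + (693/95) = 549/19.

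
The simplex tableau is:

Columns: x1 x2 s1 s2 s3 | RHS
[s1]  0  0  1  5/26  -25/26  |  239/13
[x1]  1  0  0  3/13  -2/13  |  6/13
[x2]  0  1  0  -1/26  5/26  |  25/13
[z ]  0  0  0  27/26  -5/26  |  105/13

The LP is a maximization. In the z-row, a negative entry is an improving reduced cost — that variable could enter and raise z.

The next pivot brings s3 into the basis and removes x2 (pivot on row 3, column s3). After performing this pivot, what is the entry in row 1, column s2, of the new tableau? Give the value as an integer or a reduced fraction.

Pivot element is row 3, column s3: 5/26.
Normalize row 3: new (row 3, s2) = (-1/26)/(5/26) = -1/5.
row 1 ← row 1 − (-25/26)·(new row 3): 5/26 − (-25/26)·(-1/5) = 0.

0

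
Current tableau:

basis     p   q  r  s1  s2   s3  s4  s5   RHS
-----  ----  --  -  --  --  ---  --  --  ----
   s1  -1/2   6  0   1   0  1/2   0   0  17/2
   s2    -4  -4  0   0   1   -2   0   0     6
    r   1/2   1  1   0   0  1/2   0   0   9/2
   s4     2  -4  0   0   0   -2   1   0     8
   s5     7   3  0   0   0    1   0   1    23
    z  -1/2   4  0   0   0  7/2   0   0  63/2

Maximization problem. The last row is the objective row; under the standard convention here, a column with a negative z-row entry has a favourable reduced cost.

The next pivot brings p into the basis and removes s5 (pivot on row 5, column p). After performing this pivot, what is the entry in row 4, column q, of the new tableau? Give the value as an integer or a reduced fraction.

-34/7

Pivot element is row 5, column p: 7.
Normalize row 5: new (row 5, q) = 3/7 = 3/7.
row 4 ← row 4 − 2·(new row 5): -4 − 2·(3/7) = -34/7.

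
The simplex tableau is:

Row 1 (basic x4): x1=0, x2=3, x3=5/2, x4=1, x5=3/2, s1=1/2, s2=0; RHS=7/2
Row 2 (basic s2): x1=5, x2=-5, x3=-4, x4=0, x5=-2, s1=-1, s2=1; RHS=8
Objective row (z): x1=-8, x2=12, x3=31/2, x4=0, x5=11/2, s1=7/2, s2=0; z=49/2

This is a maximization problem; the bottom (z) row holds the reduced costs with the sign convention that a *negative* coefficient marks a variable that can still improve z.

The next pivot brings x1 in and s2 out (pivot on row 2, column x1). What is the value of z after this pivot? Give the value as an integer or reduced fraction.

373/10

Minimum ratio for x1: 8/5 = 8/5.
z changes by −(z-row coeff of x1)·ratio = −(-8)·(8/5) = 64/5.
New z = 49/2 + (64/5) = 373/10.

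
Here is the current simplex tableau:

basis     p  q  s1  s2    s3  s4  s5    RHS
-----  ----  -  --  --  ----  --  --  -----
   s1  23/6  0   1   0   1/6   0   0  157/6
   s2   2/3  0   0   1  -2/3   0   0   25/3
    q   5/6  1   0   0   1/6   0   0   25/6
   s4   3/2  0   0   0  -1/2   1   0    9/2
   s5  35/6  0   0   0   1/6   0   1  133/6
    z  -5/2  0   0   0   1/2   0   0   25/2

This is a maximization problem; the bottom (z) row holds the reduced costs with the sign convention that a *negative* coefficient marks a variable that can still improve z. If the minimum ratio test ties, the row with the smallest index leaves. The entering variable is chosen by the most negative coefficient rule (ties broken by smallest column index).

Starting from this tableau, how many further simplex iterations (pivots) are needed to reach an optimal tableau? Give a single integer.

2

pivot: p in, s4 out → z = 20
pivot: s3 in, s5 out → z = 394/19
No improving column remains; optimal.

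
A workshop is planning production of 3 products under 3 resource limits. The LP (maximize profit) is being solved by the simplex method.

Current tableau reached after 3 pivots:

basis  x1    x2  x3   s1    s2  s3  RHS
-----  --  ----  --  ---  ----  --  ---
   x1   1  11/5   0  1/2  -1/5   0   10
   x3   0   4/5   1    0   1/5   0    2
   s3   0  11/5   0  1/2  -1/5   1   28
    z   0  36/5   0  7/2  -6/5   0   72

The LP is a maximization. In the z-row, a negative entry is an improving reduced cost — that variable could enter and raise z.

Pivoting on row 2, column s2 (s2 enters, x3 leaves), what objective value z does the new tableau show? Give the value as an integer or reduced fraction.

84

Minimum ratio for s2: 2/(1/5) = 10.
z changes by −(z-row coeff of s2)·ratio = −(-6/5)·10 = 12.
New z = 72 + 12 = 84.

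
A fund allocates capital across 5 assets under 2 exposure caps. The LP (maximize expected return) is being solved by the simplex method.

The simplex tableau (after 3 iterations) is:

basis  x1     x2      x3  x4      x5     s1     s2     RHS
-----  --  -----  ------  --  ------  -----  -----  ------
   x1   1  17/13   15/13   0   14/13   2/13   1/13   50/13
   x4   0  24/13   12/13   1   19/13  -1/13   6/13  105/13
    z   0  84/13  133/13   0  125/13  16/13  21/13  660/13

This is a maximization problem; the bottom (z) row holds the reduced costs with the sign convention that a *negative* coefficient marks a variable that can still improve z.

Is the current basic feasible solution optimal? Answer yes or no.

yes

No objective-row coefficient is strictly negative, so no entering variable exists; the tableau is optimal.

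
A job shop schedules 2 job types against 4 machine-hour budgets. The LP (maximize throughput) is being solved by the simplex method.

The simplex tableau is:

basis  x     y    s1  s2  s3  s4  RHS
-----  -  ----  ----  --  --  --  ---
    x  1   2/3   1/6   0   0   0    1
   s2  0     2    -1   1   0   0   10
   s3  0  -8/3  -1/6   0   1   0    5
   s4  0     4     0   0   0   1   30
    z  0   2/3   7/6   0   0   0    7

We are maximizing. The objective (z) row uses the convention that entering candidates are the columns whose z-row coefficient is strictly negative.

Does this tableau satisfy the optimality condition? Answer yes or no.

yes

No objective-row coefficient is strictly negative, so no entering variable exists; the tableau is optimal.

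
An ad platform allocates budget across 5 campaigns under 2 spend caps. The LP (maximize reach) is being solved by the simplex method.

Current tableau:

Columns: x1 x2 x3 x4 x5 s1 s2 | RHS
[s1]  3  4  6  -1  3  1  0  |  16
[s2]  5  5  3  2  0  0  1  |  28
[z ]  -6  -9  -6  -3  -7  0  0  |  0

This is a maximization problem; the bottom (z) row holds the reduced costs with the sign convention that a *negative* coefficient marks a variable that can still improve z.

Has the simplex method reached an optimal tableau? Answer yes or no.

Column x1 has objective-row coefficient -6, which is negative; an improving pivot exists, so not yet optimal.

no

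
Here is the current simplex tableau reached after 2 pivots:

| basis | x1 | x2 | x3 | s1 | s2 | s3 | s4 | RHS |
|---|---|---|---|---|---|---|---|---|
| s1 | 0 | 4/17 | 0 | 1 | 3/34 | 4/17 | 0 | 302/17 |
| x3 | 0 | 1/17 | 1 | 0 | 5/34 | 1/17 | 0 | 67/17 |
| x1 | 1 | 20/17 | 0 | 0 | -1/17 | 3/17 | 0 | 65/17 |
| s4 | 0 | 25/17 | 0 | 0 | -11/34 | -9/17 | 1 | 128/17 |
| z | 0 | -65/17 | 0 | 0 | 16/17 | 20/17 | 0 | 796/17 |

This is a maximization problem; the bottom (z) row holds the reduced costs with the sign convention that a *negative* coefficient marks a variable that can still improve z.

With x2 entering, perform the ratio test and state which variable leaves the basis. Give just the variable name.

Ratios: row 1 (s1): (302/17)/(4/17) = 151/2; row 2 (x3): (67/17)/(1/17) = 67; row 3 (x1): (65/17)/(20/17) = 13/4; row 4 (s4): (128/17)/(25/17) = 128/25.
Minimum ratio 13/4 is in the x1 row, so x1 leaves.

x1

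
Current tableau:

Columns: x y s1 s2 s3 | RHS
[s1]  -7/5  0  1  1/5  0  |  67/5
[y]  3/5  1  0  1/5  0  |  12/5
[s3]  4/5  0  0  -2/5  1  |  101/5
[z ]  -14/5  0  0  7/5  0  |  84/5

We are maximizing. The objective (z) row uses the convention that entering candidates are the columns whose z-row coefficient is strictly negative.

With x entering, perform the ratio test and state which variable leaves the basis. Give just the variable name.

Ratios: row 1 (s1): entry -7/5 ≤ 0, skip; row 2 (y): (12/5)/(3/5) = 4; row 3 (s3): (101/5)/(4/5) = 101/4.
Minimum ratio 4 is in the y row, so y leaves.

y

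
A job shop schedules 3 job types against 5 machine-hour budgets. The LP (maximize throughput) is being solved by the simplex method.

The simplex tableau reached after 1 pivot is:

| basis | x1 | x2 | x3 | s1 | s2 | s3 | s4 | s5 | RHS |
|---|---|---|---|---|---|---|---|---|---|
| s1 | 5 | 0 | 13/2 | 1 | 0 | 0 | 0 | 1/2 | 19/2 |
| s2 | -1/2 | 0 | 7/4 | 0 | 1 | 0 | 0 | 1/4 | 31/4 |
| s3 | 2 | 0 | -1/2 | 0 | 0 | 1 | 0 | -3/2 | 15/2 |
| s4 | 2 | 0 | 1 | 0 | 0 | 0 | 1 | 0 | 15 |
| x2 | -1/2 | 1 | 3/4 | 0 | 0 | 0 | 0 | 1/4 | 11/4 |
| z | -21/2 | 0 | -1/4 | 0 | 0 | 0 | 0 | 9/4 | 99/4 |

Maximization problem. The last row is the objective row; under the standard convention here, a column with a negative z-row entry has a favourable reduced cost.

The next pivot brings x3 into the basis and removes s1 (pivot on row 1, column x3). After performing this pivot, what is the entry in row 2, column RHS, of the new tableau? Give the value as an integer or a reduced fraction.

Pivot element is row 1, column x3: 13/2.
Normalize row 1: new (row 1, RHS) = (19/2)/(13/2) = 19/13.
row 2 ← row 2 − (7/4)·(new row 1): 31/4 − (7/4)·(19/13) = 135/26.

135/26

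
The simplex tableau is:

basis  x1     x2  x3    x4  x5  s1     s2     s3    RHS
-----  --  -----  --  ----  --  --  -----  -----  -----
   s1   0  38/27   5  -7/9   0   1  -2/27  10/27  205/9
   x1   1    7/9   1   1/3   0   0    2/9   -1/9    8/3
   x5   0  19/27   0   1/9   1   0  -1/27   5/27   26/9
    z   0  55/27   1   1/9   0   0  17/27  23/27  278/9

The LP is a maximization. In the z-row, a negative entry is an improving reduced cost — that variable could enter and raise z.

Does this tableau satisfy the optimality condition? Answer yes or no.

No objective-row coefficient is strictly negative, so no entering variable exists; the tableau is optimal.

yes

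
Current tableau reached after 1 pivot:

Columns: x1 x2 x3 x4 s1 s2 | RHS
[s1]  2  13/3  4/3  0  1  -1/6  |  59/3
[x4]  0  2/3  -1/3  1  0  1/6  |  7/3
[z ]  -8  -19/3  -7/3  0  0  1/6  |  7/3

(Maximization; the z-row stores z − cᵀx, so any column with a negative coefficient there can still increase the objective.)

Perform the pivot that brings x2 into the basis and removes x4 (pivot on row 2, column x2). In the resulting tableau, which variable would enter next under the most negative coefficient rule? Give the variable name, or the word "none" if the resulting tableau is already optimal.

x1

Pivot element 2/3. New z-row = old z-row − (-19/3)·(row 2/(2/3)).
Updated z-row coefficients: x1: -8, x2: 0, x3: -11/2, x4: 19/2, s1: 0, s2: 7/4.
The most negative is -8 in column x1, so x1 would enter next.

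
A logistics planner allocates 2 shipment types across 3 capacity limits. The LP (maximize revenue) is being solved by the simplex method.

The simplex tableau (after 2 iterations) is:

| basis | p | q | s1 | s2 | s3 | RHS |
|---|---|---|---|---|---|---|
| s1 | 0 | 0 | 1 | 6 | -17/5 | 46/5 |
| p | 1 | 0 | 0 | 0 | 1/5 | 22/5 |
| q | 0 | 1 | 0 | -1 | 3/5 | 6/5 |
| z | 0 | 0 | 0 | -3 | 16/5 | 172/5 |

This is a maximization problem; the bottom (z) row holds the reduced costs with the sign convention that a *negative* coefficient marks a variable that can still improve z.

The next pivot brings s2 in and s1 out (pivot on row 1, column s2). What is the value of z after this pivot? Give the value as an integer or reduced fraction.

39

Minimum ratio for s2: (46/5)/6 = 23/15.
z changes by −(z-row coeff of s2)·ratio = −(-3)·(23/15) = 23/5.
New z = 172/5 + (23/5) = 39.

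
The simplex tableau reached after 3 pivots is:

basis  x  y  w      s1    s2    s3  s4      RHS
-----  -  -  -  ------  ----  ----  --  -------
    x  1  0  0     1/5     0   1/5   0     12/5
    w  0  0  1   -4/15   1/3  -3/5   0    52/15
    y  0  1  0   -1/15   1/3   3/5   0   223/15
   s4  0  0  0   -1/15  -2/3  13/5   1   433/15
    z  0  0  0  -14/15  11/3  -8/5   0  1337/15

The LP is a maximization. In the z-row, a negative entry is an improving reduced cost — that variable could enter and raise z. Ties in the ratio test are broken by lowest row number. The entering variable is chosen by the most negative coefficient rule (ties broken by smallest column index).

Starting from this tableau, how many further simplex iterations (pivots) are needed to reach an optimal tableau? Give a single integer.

2

pivot: s3 in, s4 out → z = 4169/39
pivot: s1 in, x out → z = 431/4
No improving column remains; optimal.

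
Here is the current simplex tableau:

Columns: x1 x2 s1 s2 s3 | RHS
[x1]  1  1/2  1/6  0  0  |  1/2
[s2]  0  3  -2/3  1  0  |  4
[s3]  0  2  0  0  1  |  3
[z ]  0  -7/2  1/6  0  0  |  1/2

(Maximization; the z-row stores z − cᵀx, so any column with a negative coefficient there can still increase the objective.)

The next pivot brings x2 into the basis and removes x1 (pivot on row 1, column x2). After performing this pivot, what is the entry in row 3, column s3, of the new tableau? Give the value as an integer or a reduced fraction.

1

Pivot element is row 1, column x2: 1/2.
Normalize row 1: new (row 1, s3) = 0/(1/2) = 0.
row 3 ← row 3 − 2·(new row 1): 1 − 2·0 = 1.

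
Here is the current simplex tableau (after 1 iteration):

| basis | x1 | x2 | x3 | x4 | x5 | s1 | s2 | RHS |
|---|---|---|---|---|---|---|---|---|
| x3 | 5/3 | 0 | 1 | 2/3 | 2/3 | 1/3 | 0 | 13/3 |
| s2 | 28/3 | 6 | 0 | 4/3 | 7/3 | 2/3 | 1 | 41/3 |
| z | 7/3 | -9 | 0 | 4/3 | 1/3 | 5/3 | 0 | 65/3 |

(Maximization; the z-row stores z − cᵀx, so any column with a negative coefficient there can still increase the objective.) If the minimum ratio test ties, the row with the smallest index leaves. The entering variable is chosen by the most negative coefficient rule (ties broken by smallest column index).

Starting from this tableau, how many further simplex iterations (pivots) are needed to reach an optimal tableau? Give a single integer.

1

pivot: x2 in, s2 out → z = 253/6
No improving column remains; optimal.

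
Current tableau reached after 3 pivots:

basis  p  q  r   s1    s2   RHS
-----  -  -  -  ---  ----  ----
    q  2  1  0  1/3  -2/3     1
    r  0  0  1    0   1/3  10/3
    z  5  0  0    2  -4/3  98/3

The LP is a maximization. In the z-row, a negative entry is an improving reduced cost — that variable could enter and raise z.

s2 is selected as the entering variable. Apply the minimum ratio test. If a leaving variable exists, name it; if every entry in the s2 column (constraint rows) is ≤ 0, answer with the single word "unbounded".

r

Ratios: row 1 (q): entry -2/3 ≤ 0, skip; row 2 (r): (10/3)/(1/3) = 10.
Minimum ratio is in the r row, so r leaves.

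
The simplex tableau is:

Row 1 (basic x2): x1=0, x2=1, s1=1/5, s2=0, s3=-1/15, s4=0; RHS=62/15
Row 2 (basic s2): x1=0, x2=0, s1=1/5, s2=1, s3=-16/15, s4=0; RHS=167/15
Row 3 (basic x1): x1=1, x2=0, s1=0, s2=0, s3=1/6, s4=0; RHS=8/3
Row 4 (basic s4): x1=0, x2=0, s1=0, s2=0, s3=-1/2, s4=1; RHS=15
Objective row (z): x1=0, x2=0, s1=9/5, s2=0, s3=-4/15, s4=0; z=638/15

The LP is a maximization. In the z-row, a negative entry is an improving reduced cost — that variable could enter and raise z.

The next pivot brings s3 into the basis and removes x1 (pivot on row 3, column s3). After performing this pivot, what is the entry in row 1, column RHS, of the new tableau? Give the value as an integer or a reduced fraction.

Pivot element is row 3, column s3: 1/6.
Normalize row 3: new (row 3, RHS) = (8/3)/(1/6) = 16.
row 1 ← row 1 − (-1/15)·(new row 3): 62/15 − (-1/15)·16 = 26/5.

26/5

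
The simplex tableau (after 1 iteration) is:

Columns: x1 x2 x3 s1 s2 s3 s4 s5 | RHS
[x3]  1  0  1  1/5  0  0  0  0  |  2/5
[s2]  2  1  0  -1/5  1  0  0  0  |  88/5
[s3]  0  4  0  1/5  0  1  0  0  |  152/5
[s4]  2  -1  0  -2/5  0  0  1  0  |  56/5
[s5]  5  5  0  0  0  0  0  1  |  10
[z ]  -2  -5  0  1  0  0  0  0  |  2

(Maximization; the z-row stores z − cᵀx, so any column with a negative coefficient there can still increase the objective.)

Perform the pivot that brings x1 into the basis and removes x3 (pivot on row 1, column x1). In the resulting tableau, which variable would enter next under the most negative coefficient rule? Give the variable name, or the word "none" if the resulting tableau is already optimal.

Pivot element 1. New z-row = old z-row − (-2)·(row 1/1).
Updated z-row coefficients: x1: 0, x2: -5, x3: 2, s1: 7/5, s2: 0, s3: 0, s4: 0, s5: 0.
The most negative is -5 in column x2, so x2 would enter next.

x2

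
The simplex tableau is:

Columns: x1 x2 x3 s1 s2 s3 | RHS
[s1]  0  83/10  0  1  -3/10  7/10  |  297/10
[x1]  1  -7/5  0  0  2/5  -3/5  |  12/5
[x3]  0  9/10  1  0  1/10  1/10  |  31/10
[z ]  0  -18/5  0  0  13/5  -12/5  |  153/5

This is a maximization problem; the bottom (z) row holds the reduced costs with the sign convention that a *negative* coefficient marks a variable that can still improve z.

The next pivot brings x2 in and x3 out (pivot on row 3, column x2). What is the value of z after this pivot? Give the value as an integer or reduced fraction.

43

Minimum ratio for x2: (31/10)/(9/10) = 31/9.
z changes by −(z-row coeff of x2)·ratio = −(-18/5)·(31/9) = 62/5.
New z = 153/5 + (62/5) = 43.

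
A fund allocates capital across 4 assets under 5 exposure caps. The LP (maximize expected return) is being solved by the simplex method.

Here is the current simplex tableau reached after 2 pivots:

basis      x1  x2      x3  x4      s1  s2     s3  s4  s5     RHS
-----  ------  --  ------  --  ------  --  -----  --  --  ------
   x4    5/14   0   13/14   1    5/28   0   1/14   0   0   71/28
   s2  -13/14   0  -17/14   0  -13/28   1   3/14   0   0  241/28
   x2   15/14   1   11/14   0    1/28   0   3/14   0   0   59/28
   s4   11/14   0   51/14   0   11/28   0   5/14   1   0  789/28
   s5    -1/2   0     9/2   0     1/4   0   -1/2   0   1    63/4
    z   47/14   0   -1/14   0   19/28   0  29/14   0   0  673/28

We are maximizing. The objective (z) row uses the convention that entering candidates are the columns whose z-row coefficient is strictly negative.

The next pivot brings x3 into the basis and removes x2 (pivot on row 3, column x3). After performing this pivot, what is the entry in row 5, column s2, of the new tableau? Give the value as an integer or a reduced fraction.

0

Pivot element is row 3, column x3: 11/14.
Normalize row 3: new (row 3, s2) = 0/(11/14) = 0.
row 5 ← row 5 − (9/2)·(new row 3): 0 − (9/2)·0 = 0.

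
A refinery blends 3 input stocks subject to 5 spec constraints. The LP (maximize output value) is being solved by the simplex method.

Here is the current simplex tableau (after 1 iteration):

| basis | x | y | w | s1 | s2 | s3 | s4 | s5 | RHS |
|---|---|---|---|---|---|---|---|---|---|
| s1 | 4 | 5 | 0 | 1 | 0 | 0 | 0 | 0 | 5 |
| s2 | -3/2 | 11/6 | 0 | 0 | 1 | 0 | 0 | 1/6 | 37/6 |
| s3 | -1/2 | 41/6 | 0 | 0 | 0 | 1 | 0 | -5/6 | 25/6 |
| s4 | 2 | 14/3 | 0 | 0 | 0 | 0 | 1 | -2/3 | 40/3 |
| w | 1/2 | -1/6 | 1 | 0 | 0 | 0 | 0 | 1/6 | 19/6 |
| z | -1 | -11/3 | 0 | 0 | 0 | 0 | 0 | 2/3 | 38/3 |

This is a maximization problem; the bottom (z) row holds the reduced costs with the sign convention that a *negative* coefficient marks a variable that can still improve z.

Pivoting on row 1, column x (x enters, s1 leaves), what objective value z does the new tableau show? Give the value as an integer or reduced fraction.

Minimum ratio for x: 5/4 = 5/4.
z changes by −(z-row coeff of x)·ratio = −(-1)·(5/4) = 5/4.
New z = 38/3 + (5/4) = 167/12.

167/12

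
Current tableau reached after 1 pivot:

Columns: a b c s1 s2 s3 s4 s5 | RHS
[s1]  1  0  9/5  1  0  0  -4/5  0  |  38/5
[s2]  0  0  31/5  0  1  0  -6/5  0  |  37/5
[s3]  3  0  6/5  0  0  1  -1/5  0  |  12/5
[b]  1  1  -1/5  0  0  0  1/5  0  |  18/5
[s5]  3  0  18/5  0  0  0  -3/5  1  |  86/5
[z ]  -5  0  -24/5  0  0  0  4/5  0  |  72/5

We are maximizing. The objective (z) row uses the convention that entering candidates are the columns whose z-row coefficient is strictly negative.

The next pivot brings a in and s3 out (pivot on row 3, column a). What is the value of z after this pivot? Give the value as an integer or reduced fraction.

92/5

Minimum ratio for a: (12/5)/3 = 4/5.
z changes by −(z-row coeff of a)·ratio = −(-5)·(4/5) = 4.
New z = 72/5 + 4 = 92/5.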